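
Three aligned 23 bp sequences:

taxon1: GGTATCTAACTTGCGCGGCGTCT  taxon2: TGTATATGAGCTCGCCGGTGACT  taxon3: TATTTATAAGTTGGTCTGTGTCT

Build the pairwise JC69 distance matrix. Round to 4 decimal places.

d(taxon1,taxon2) = 0.6501, d(taxon1,taxon3) = 0.5532, d(taxon2,taxon3) = 0.4674

taxon1–taxon2: 10/23 sites differ → p ≈ 0.434783, d = −0.75 ln(1 − 0.579711) = 0.650110 ≈ 0.6501.
taxon1–taxon3: 9/23 sites differ → p ≈ 0.391304, d = −0.75 ln(1 − 0.521739) = 0.553199 ≈ 0.5532.
taxon2–taxon3: 8/23 sites differ → p ≈ 0.347826, d = −0.75 ln(1 − 0.463768) = 0.467391 ≈ 0.4674.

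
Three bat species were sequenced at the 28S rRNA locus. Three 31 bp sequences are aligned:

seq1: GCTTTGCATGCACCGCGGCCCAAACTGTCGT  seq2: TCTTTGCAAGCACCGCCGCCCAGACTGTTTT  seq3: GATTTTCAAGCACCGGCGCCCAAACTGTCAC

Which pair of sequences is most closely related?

seq1–seq2: 6/31 differ, p = 0.194, d = 0.224.
seq1–seq3: 7/31 differ, p = 0.226, d = 0.269.
seq2–seq3: 8/31 differ, p = 0.258, d = 0.316.
The smallest distance is between seq1 and seq2.

seq1 and seq2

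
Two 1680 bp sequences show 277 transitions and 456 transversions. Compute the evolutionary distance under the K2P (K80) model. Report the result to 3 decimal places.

0.655

P = 277/1680 ≈ 0.164881 and Q = 456/1680 ≈ 0.271429.
Under the Kimura two-parameter model, d = −½ ln(1 − 2P − Q) − ¼ ln(1 − 2Q).
1 − 2P − Q = 0.398809, giving −½ ln(0.398809) = 0.459636.
1 − 2Q = 0.457142, giving −¼ ln(0.457142) = 0.195690.
d = 0.459636 + 0.195690 = 0.655326.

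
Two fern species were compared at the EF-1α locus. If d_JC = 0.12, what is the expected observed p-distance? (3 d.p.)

0.111

p = (3/4)(1 − e^(−4d/3)) = 0.75 × (1 − e^(-0.16)) = 0.75 × (1 − 0.852144) = 0.110892.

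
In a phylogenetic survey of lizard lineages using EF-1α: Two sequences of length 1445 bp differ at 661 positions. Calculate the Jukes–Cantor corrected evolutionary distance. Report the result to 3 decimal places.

0.706

p = 661/1445 ≈ 0.457439.
d = −(3/4) ln(1 − 4p/3) = −0.75 ln(1 − 0.609919) = −0.75 ln(0.390081)
  = −0.75 × (-0.941401) = 0.706051 substitutions/site.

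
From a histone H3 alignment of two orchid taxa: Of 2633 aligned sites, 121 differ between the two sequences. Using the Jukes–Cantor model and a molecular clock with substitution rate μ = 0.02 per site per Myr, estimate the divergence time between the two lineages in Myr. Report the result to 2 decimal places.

p = 121/2633 ≈ 0.045955.
d = −(3/4) ln(1 − 4p/3) = −0.75 ln(1 − 0.061273) = −0.75 ln(0.938727)
  = −0.75 × (-0.063231) = 0.047423 substitutions/site.
Under a molecular clock d = 2μt, so t = d/(2μ) = 0.047423 / (2 × 0.02) = 1.19 Myr.

1.19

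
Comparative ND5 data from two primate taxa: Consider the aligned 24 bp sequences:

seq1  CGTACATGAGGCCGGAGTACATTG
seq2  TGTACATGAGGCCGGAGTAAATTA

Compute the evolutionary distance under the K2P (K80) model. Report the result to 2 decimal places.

Of 24 sites, 2 differences are transitions and 1 are transversions, so P = 2/24 ≈ 0.083333 and Q = 1/24 ≈ 0.041667.
Under the Kimura two-parameter model, d = −½ ln(1 − 2P − Q) − ¼ ln(1 − 2Q).
1 − 2P − Q = 0.791667, giving −½ ln(0.791667) = 0.116807.
1 − 2Q = 0.916666, giving −¼ ln(0.916666) = 0.021753.
d = 0.116807 + 0.021753 = 0.138560.

0.14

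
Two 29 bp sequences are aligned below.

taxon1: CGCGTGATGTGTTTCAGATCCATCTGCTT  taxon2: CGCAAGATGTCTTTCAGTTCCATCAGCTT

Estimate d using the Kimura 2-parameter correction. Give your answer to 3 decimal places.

Of 29 sites, 1 differences are transitions and 4 are transversions, so P = 1/29 ≈ 0.034483 and Q = 4/29 ≈ 0.137931.
Under the Kimura two-parameter model, d = −½ ln(1 − 2P − Q) − ¼ ln(1 − 2Q).
1 − 2P − Q = 0.793103, giving −½ ln(0.793103) = 0.115901.
1 − 2Q = 0.724138, giving −¼ ln(0.724138) = 0.080693.
d = 0.115901 + 0.080693 = 0.196594.

0.197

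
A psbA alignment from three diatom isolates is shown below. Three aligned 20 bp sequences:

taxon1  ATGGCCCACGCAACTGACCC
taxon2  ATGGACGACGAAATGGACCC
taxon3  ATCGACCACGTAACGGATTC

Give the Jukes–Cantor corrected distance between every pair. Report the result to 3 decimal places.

taxon1–taxon2: 5/20 sites differ → p = 0.25, d = −0.75 ln(1 − 0.333333) = 0.304098 ≈ 0.304.
taxon1–taxon3: 6/20 sites differ → p = 0.3, d = −0.75 ln(1 − 0.4) = 0.383119 ≈ 0.383.
taxon2–taxon3: 6/20 sites differ → p = 0.3, d = −0.75 ln(1 − 0.4) = 0.383119 ≈ 0.383.

d(taxon1,taxon2) = 0.304, d(taxon1,taxon3) = 0.383, d(taxon2,taxon3) = 0.383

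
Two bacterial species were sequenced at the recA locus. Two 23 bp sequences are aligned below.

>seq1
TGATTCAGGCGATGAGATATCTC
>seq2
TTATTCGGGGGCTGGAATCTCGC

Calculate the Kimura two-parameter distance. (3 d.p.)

Of 23 sites, 3 differences are transitions and 5 are transversions, so P = 3/23 ≈ 0.130435 and Q = 5/23 ≈ 0.217391.
Under the Kimura two-parameter model, d = −½ ln(1 − 2P − Q) − ¼ ln(1 − 2Q).
1 − 2P − Q = 0.521739, giving −½ ln(0.521739) = 0.325294.
1 − 2Q = 0.565218, giving −¼ ln(0.565218) = 0.142636.
d = 0.325294 + 0.142636 = 0.467930.

0.468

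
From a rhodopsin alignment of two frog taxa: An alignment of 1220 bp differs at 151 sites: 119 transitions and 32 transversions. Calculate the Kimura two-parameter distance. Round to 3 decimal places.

0.139

P = 119/1220 ≈ 0.097541 and Q = 32/1220 ≈ 0.02623.
Under the Kimura two-parameter model, d = −½ ln(1 − 2P − Q) − ¼ ln(1 − 2Q).
1 − 2P − Q = 0.778688, giving −½ ln(0.778688) = 0.125072.
1 − 2Q = 0.94754, giving −¼ ln(0.94754) = 0.013472.
d = 0.125072 + 0.013472 = 0.138544.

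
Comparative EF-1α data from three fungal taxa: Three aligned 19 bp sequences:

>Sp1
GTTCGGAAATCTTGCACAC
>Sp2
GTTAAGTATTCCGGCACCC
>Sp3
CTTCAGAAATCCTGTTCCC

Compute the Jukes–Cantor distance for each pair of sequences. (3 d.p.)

d(Sp1,Sp2) = 0.507, d(Sp1,Sp3) = 0.410, d(Sp2,Sp3) = 0.507

Sp1–Sp2: 7/19 sites differ → p ≈ 0.368421, d = −0.75 ln(1 − 0.491228) = 0.506816 ≈ 0.507.
Sp1–Sp3: 6/19 sites differ → p ≈ 0.315789, d = −0.75 ln(1 − 0.421052) = 0.409907 ≈ 0.410.
Sp2–Sp3: 7/19 sites differ → p ≈ 0.368421, d = −0.75 ln(1 − 0.491228) = 0.506816 ≈ 0.507.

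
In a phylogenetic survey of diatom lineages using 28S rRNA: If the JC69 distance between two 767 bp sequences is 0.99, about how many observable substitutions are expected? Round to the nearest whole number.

422

Invert JC69: p = (3/4)(1 − e^(−4d/3)) = 0.75 × (1 − e^(-1.32)) = 0.75 × (1 − 0.267135) = 0.549649.
Expected differing sites = pL ≈ 0.549649 × 767 = 421.580783 ≈ 422.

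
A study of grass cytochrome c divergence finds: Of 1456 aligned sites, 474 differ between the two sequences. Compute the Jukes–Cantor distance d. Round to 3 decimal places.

p = 474/1456 ≈ 0.325549.
d = −(3/4) ln(1 − 4p/3) = −0.75 ln(1 − 0.434065) = −0.75 ln(0.565935)
  = −0.75 × (-0.569276) = 0.426957 substitutions/site.

0.427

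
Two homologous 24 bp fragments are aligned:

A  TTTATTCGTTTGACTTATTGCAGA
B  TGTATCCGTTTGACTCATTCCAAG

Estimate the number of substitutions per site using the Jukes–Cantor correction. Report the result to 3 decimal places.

0.304

The sequences differ at 6 of 24 sites (2, 6, 16, 20, 23, 24), so p = 6/24 = 0.25.
d = −(3/4) ln(1 − 4p/3) = −0.75 ln(1 − 0.333333) = −0.75 ln(0.666667)
  = −0.75 × (-0.405465) = 0.304099 substitutions/site.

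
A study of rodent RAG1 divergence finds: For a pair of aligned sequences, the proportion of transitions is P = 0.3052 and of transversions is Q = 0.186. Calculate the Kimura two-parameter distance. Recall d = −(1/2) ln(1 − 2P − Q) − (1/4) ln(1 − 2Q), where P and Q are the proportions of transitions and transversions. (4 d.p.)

Under the Kimura two-parameter model, d = −½ ln(1 − 2P − Q) − ¼ ln(1 − 2Q).
1 − 2P − Q = 0.2036, giving −½ ln(0.2036) = 0.795799.
1 − 2Q = 0.628, giving −¼ ln(0.628) = 0.116304.
d = 0.795799 + 0.116304 = 0.912103.

0.9121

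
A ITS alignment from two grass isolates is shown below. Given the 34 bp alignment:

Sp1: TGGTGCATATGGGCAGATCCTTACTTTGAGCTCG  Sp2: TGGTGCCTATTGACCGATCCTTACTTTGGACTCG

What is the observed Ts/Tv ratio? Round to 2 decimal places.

1.00

Transitions are A↔G and C↔T; transversions are all other mismatches.
Transitions: 3. Transversions: 3.
R = 3/3 = 1.00.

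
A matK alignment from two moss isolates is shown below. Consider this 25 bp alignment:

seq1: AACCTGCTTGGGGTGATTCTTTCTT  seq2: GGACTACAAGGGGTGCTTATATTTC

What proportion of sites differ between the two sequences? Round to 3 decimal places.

0.440

The sequences differ at 11 of 25 positions.
p = 11/25 = 0.440.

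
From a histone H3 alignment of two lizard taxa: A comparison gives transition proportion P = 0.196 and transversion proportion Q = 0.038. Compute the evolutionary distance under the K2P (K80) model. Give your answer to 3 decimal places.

0.301

Under the Kimura two-parameter model, d = −½ ln(1 − 2P − Q) − ¼ ln(1 − 2Q).
1 − 2P − Q = 0.57, giving −½ ln(0.57) = 0.281059.
1 − 2Q = 0.924, giving −¼ ln(0.924) = 0.019761.
d = 0.281059 + 0.019761 = 0.300820.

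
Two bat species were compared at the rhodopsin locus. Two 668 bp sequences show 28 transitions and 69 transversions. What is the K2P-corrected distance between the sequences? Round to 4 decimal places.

P = 28/668 ≈ 0.041916 and Q = 69/668 ≈ 0.103293.
Under the Kimura two-parameter model, d = −½ ln(1 − 2P − Q) − ¼ ln(1 − 2Q).
1 − 2P − Q = 0.812875, giving −½ ln(0.812875) = 0.103589.
1 − 2Q = 0.793414, giving −¼ ln(0.793414) = 0.057853.
d = 0.103589 + 0.057853 = 0.161442.

0.1614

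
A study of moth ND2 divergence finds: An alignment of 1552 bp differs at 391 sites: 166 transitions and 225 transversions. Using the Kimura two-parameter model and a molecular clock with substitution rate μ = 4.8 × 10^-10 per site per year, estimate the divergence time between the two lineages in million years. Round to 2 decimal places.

P = 166/1552 ≈ 0.106959 and Q = 225/1552 ≈ 0.144974.
Under the Kimura two-parameter model, d = −½ ln(1 − 2P − Q) − ¼ ln(1 − 2Q).
1 − 2P − Q = 0.641108, giving −½ ln(0.641108) = 0.222279.
1 − 2Q = 0.710052, giving −¼ ln(0.710052) = 0.085604.
d = 0.222279 + 0.085604 = 0.307883.
Under a molecular clock d = 2μt, so t = d/(2μ) = 0.307883 / (2 × 4.8 × 10^-10) = 320.71 million years.

320.71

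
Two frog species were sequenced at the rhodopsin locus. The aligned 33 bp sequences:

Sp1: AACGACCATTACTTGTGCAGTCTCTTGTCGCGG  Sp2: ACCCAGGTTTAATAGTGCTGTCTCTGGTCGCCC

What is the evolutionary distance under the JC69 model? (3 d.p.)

The sequences differ at 11 of 33 sites, so p = 11/33 ≈ 0.333333.
d = −(3/4) ln(1 − 4p/3) = −0.75 ln(1 − 0.444444) = −0.75 ln(0.555556)
  = −0.75 × (-0.587786) = 0.440840 substitutions/site.

0.441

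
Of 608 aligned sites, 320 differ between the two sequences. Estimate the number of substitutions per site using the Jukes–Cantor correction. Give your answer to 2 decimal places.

0.91

p = 320/608 ≈ 0.526316.
d = −(3/4) ln(1 − 4p/3) = −0.75 ln(1 − 0.701755) = −0.75 ln(0.298245)
  = −0.75 × (-1.209840) = 0.907380 substitutions/site.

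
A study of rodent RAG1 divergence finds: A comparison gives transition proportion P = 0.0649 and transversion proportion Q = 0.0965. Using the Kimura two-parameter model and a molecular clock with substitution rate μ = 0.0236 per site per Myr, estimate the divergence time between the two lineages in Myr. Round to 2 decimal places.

3.85

Under the Kimura two-parameter model, d = −½ ln(1 − 2P − Q) − ¼ ln(1 − 2Q).
1 − 2P − Q = 0.7737, giving −½ ln(0.7737) = 0.128286.
1 − 2Q = 0.807, giving −¼ ln(0.807) = 0.053608.
d = 0.128286 + 0.053608 = 0.181894.
Under a molecular clock d = 2μt, so t = d/(2μ) = 0.181894 / (2 × 0.0236) = 3.85 Myr.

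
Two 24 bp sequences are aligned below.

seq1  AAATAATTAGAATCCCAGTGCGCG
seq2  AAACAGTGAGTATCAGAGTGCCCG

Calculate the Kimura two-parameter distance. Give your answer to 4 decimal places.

0.3698

Of 24 sites, 2 differences are transitions and 5 are transversions, so P = 2/24 ≈ 0.083333 and Q = 5/24 ≈ 0.208333.
Under the Kimura two-parameter model, d = −½ ln(1 − 2P − Q) − ¼ ln(1 − 2Q).
1 − 2P − Q = 0.625001, giving −½ ln(0.625001) = 0.235001.
1 − 2Q = 0.583334, giving −¼ ln(0.583334) = 0.134749.
d = 0.235001 + 0.134749 = 0.369750.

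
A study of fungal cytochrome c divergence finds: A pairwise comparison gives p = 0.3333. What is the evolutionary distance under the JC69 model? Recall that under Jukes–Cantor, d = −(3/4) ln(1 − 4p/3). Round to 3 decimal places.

0.441

d = −(3/4) ln(1 − 4p/3) = −0.75 ln(1 − 0.4444) = −0.75 ln(0.5556)
  = −0.75 × (-0.587707) = 0.440780 substitutions/site.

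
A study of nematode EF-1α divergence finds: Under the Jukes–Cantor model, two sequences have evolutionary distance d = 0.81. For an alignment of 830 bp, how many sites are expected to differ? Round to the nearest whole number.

Invert JC69: p = (3/4)(1 − e^(−4d/3)) = 0.75 × (1 − e^(-1.08)) = 0.75 × (1 − 0.339596) = 0.495303.
Expected differing sites = pL ≈ 0.495303 × 830 = 411.10149 ≈ 411.

411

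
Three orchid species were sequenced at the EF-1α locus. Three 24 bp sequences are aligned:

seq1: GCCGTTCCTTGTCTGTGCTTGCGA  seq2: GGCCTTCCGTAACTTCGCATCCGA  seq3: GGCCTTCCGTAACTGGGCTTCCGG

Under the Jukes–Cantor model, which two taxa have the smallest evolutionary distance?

seq1–seq2: 9/24 differ, p = 0.375, d = 0.520.
seq1–seq3: 8/24 differ, p = 0.333, d = 0.441.
seq2–seq3: 4/24 differ, p = 0.167, d = 0.188.
The smallest distance is between seq2 and seq3.

seq2 and seq3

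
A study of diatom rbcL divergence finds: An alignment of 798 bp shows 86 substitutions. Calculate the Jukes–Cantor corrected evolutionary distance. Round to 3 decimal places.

p = 86/798 ≈ 0.107769.
d = −(3/4) ln(1 − 4p/3) = −0.75 ln(1 − 0.143692) = −0.75 ln(0.856308)
  = −0.75 × (-0.155125) = 0.116344 substitutions/site.

0.116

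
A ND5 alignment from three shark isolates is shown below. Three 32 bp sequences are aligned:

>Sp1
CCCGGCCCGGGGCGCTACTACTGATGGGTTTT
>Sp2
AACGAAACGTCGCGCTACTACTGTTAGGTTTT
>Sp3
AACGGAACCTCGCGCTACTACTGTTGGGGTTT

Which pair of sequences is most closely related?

Sp2 and Sp3

Sp1–Sp2: 9/32 differ, p = 0.281, d = 0.353.
Sp1–Sp3: 9/32 differ, p = 0.281, d = 0.353.
Sp2–Sp3: 4/32 differ, p = 0.125, d = 0.137.
The smallest distance is between Sp2 and Sp3.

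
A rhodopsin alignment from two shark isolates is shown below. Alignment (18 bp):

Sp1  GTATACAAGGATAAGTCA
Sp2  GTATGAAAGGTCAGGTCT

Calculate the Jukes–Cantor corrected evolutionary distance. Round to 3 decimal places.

0.441

The sequences differ at 6 of 18 sites (5, 6, 11, 12, 14, 18), so p = 6/18 ≈ 0.333333.
d = −(3/4) ln(1 − 4p/3) = −0.75 ln(1 − 0.444444) = −0.75 ln(0.555556)
  = −0.75 × (-0.587786) = 0.440840 substitutions/site.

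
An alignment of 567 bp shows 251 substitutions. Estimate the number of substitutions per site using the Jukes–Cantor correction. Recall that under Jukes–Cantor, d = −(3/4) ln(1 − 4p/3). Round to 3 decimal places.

0.669

p = 251/567 ≈ 0.442681.
d = −(3/4) ln(1 − 4p/3) = −0.75 ln(1 − 0.590241) = −0.75 ln(0.409759)
  = −0.75 × (-0.892186) = 0.669140 substitutions/site.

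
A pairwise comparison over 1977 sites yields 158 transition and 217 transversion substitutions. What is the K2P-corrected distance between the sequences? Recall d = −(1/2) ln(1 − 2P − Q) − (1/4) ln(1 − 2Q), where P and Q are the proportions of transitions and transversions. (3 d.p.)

P = 158/1977 ≈ 0.079919 and Q = 217/1977 ≈ 0.109762.
Under the Kimura two-parameter model, d = −½ ln(1 − 2P − Q) − ¼ ln(1 − 2Q).
1 − 2P − Q = 0.7304, giving −½ ln(0.7304) = 0.157081.
1 − 2Q = 0.780476, giving −¼ ln(0.780476) = 0.061963.
d = 0.157081 + 0.061963 = 0.219044.

0.219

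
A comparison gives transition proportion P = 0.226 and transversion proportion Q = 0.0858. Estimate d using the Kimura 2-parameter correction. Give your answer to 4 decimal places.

0.4329

Under the Kimura two-parameter model, d = −½ ln(1 − 2P − Q) − ¼ ln(1 − 2Q).
1 − 2P − Q = 0.4622, giving −½ ln(0.4622) = 0.385879.
1 − 2Q = 0.8284, giving −¼ ln(0.8284) = 0.047065.
d = 0.385879 + 0.047065 = 0.432944.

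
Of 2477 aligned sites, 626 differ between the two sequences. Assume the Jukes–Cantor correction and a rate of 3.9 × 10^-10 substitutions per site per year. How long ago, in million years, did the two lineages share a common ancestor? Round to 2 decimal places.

p = 626/2477 ≈ 0.252725.
d = −(3/4) ln(1 − 4p/3) = −0.75 ln(1 − 0.336967) = −0.75 ln(0.663033)
  = −0.75 × (-0.410931) = 0.308198 substitutions/site.
Under a molecular clock d = 2μt, so t = d/(2μ) = 0.308198 / (2 × 3.9 × 10^-10) = 395.13 million years.

395.13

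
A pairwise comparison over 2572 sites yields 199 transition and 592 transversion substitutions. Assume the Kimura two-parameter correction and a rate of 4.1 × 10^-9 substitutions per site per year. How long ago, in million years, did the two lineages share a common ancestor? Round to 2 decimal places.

48.44

P = 199/2572 ≈ 0.077372 and Q = 592/2572 ≈ 0.230171.
Under the Kimura two-parameter model, d = −½ ln(1 − 2P − Q) − ¼ ln(1 − 2Q).
1 − 2P − Q = 0.615085, giving −½ ln(0.615085) = 0.242997.
1 − 2Q = 0.539658, giving −¼ ln(0.539658) = 0.154205.
d = 0.242997 + 0.154205 = 0.397202.
Under a molecular clock d = 2μt, so t = d/(2μ) = 0.397202 / (2 × 4.1 × 10^-9) = 48.44 million years.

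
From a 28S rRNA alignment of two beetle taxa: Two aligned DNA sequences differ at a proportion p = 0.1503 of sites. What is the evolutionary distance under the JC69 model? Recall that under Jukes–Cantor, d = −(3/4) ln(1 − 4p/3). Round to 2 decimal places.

0.17

d = −(3/4) ln(1 − 4p/3) = −0.75 ln(1 − 0.2004) = −0.75 ln(0.7996)
  = −0.75 × (-0.223644) = 0.167733 substitutions/site.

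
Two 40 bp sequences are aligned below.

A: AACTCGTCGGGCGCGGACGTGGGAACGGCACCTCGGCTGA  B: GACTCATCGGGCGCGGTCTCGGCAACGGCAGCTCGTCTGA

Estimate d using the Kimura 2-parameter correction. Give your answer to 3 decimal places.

Of 40 sites, 3 differences are transitions and 5 are transversions, so P = 3/40 = 0.075 and Q = 5/40 = 0.125.
Under the Kimura two-parameter model, d = −½ ln(1 − 2P − Q) − ¼ ln(1 − 2Q).
1 − 2P − Q = 0.725, giving −½ ln(0.725) = 0.160792.
1 − 2Q = 0.75, giving −¼ ln(0.75) = 0.071921.
d = 0.160792 + 0.071921 = 0.232713.

0.233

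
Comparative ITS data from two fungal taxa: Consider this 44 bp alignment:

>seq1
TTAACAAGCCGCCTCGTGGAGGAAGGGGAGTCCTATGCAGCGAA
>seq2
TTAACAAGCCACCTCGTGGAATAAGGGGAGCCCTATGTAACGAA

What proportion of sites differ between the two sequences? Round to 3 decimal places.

The sequences differ at 6 of 44 positions (sites 11, 21, 22, 31, 38, 40).
p = 6/44 = 0.136363… ≈ 0.136 (to 3 d.p.).

0.136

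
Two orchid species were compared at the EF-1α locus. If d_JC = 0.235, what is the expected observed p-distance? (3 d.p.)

p = (3/4)(1 − e^(−4d/3)) = 0.75 × (1 − e^(-0.313333)) = 0.75 × (1 − 0.731006) = 0.201746.

0.202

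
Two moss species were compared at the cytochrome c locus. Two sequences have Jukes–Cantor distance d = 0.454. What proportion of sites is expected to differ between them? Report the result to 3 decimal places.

0.341

p = (3/4)(1 − e^(−4d/3)) = 0.75 × (1 − e^(-0.605333)) = 0.75 × (1 − 0.545893) = 0.340580.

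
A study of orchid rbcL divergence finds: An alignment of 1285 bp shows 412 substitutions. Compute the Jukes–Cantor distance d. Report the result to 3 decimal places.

p = 412/1285 ≈ 0.320623.
d = −(3/4) ln(1 − 4p/3) = −0.75 ln(1 − 0.427497) = −0.75 ln(0.572503)
  = −0.75 × (-0.557737) = 0.418303 substitutions/site.

0.418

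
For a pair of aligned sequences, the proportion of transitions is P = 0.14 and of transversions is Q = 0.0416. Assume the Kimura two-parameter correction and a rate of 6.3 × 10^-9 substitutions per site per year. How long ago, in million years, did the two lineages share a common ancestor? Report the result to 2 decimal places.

Under the Kimura two-parameter model, d = −½ ln(1 − 2P − Q) − ¼ ln(1 − 2Q).
1 − 2P − Q = 0.6784, giving −½ ln(0.6784) = 0.194009.
1 − 2Q = 0.9168, giving −¼ ln(0.9168) = 0.021716.
d = 0.194009 + 0.021716 = 0.215725.
Under a molecular clock d = 2μt, so t = d/(2μ) = 0.215725 / (2 × 6.3 × 10^-9) = 17.12 million years.

17.12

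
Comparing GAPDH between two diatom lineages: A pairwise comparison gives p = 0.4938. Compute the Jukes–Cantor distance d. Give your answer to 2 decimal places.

d = −(3/4) ln(1 − 4p/3) = −0.75 ln(1 − 0.6584) = −0.75 ln(0.3416)
  = −0.75 × (-1.074115) = 0.805586 substitutions/site.

0.81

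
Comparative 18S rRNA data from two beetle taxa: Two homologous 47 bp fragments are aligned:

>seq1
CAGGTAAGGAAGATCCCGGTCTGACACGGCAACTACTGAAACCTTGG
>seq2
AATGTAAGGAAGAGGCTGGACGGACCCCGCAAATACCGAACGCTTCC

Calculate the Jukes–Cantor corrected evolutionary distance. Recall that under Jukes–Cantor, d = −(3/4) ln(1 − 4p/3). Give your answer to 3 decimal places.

0.416

The sequences differ at 15 of 47 sites, so p = 15/47 ≈ 0.319149.
d = −(3/4) ln(1 − 4p/3) = −0.75 ln(1 − 0.425532) = −0.75 ln(0.574468)
  = −0.75 × (-0.554311) = 0.415733 substitutions/site.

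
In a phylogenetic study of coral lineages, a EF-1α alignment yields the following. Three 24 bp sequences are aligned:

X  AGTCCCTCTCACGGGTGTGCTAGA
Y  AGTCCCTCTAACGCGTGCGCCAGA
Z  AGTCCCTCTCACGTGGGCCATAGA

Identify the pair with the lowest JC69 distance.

X and Y

X–Y: 4/24 differ, p = 0.167, d = 0.188.
X–Z: 5/24 differ, p = 0.208, d = 0.244.
Y–Z: 6/24 differ, p = 0.250, d = 0.304.
The smallest distance is between X and Y.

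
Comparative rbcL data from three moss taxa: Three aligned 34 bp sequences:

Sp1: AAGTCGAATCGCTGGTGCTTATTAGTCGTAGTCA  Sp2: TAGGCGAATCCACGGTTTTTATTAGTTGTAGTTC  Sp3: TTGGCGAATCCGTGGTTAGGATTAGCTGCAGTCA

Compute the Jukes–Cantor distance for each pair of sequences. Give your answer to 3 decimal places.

Sp1–Sp2: 10/34 sites differ → p ≈ 0.294118, d = −0.75 ln(1 − 0.392157) = 0.373379 ≈ 0.373.
Sp1–Sp3: 12/34 sites differ → p ≈ 0.352941, d = −0.75 ln(1 − 0.470588) = 0.476991 ≈ 0.477.
Sp2–Sp3: 10/34 sites differ → p ≈ 0.294118, d = −0.75 ln(1 − 0.392157) = 0.373379 ≈ 0.373.

d(Sp1,Sp2) = 0.373, d(Sp1,Sp3) = 0.477, d(Sp2,Sp3) = 0.373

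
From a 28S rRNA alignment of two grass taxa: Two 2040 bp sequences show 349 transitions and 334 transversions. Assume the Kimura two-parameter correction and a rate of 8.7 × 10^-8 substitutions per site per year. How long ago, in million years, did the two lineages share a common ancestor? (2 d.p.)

2.60

P = 349/2040 ≈ 0.171078 and Q = 334/2040 ≈ 0.163725.
Under the Kimura two-parameter model, d = −½ ln(1 − 2P − Q) − ¼ ln(1 − 2Q).
1 − 2P − Q = 0.494119, giving −½ ln(0.494119) = 0.352489.
1 − 2Q = 0.67255, giving −¼ ln(0.67255) = 0.099170.
d = 0.352489 + 0.099170 = 0.451659.
Under a molecular clock d = 2μt, so t = d/(2μ) = 0.451659 / (2 × 8.7 × 10^-8) = 2.60 million years.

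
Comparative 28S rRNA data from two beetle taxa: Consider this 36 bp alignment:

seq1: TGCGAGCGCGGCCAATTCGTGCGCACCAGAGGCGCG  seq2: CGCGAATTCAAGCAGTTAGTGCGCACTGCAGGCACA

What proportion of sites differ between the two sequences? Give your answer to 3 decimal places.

0.389

The sequences differ at 14 of 36 positions.
p = 14/36 = 0.388888… ≈ 0.389 (to 3 d.p.).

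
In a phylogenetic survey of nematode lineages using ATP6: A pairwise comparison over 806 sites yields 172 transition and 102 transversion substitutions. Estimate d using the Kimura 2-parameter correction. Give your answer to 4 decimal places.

P = 172/806 ≈ 0.2134 and Q = 102/806 ≈ 0.126551.
Under the Kimura two-parameter model, d = −½ ln(1 − 2P − Q) − ¼ ln(1 − 2Q).
1 − 2P − Q = 0.446649, giving −½ ln(0.446649) = 0.402991.
1 − 2Q = 0.746898, giving −¼ ln(0.746898) = 0.072957.
d = 0.402991 + 0.072957 = 0.475948.

0.4759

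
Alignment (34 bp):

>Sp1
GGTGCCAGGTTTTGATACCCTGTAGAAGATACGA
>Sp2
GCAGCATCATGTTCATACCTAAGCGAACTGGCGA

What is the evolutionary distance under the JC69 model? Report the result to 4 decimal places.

0.8240

The sequences differ at 17 of 34 sites, so p = 17/34 = 0.5.
d = −(3/4) ln(1 − 4p/3) = −0.75 ln(1 − 0.666667) = −0.75 ln(0.333333)
  = −0.75 × (-1.098613) = 0.823960 substitutions/site.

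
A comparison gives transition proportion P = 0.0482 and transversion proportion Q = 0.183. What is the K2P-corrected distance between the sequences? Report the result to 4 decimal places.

0.2778

Under the Kimura two-parameter model, d = −½ ln(1 − 2P − Q) − ¼ ln(1 − 2Q).
1 − 2P − Q = 0.7206, giving −½ ln(0.7206) = 0.163836.
1 − 2Q = 0.634, giving −¼ ln(0.634) = 0.113927.
d = 0.163836 + 0.113927 = 0.277763.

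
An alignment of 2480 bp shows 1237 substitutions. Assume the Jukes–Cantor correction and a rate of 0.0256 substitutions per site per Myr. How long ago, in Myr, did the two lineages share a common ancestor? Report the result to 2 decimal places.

16.02

p = 1237/2480 ≈ 0.49879.
d = −(3/4) ln(1 − 4p/3) = −0.75 ln(1 − 0.665053) = −0.75 ln(0.334947)
  = −0.75 × (-1.093783) = 0.820337 substitutions/site.
Under a molecular clock d = 2μt, so t = d/(2μ) = 0.820337 / (2 × 0.0256) = 16.02 Myr.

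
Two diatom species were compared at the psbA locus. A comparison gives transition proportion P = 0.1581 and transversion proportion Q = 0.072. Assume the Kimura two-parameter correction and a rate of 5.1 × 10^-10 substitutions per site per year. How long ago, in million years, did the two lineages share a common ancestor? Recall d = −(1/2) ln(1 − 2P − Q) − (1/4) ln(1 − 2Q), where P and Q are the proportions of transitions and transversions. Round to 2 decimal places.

278.97

Under the Kimura two-parameter model, d = −½ ln(1 − 2P − Q) − ¼ ln(1 − 2Q).
1 − 2P − Q = 0.6118, giving −½ ln(0.6118) = 0.245675.
1 − 2Q = 0.856, giving −¼ ln(0.856) = 0.038871.
d = 0.245675 + 0.038871 = 0.284546.
Under a molecular clock d = 2μt, so t = d/(2μ) = 0.284546 / (2 × 5.1 × 10^-10) = 278.97 million years.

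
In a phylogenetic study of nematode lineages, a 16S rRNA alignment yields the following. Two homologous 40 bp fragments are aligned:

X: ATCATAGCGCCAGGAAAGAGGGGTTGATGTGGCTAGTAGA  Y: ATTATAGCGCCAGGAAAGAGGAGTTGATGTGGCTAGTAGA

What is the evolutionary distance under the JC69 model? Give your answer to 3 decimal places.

The sequences differ at 2 of 40 sites (3, 22), so p = 2/40 = 0.05.
d = −(3/4) ln(1 − 4p/3) = −0.75 ln(1 − 0.066667) = −0.75 ln(0.933333)
  = −0.75 × (-0.068993) = 0.051745 substitutions/site.

0.052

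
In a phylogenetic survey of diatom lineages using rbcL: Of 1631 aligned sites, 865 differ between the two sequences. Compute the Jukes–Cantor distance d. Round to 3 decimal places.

0.921

p = 865/1631 ≈ 0.530349.
d = −(3/4) ln(1 − 4p/3) = −0.75 ln(1 − 0.707132) = −0.75 ln(0.292868)
  = −0.75 × (-1.228033) = 0.921025 substitutions/site.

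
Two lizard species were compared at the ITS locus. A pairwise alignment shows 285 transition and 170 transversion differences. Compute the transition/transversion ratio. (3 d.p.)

1.676

R = 285/170 = 1.676470… ≈ 1.676 (to 3 d.p.).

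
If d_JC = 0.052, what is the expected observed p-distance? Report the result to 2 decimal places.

p = (3/4)(1 − e^(−4d/3)) = 0.75 × (1 − e^(-0.069333)) = 0.75 × (1 − 0.933016) = 0.050238.

0.05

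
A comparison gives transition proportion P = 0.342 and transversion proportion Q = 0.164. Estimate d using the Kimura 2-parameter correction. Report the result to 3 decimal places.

Under the Kimura two-parameter model, d = −½ ln(1 − 2P − Q) − ¼ ln(1 − 2Q).
1 − 2P − Q = 0.152, giving −½ ln(0.152) = 0.941937.
1 − 2Q = 0.672, giving −¼ ln(0.672) = 0.099374.
d = 0.941937 + 0.099374 = 1.041311.

1.041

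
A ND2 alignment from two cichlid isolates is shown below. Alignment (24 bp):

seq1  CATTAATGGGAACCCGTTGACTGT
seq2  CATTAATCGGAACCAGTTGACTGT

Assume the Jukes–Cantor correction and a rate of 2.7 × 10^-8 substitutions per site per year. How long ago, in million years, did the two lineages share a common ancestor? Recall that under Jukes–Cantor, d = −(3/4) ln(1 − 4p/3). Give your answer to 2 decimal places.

The sequences differ at 2 of 24 sites (8, 15), so p = 2/24 ≈ 0.083333.
d = −(3/4) ln(1 − 4p/3) = −0.75 ln(1 − 0.111111) = −0.75 ln(0.888889)
  = −0.75 × (-0.117783) = 0.088337 substitutions/site.
Under a molecular clock d = 2μt, so t = d/(2μ) = 0.088337 / (2 × 2.7 × 10^-8) = 1.64 million years.

1.64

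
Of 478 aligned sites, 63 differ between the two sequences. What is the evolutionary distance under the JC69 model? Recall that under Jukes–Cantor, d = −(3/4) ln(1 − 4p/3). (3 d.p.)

0.145

p = 63/478 ≈ 0.131799.
d = −(3/4) ln(1 − 4p/3) = −0.75 ln(1 − 0.175732) = −0.75 ln(0.824268)
  = −0.75 × (-0.193260) = 0.144945 substitutions/site.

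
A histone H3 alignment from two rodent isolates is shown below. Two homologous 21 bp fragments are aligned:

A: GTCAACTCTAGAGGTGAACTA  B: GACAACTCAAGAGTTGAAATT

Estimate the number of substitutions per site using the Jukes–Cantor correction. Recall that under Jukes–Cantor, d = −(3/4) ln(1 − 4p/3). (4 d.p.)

0.2865

The sequences differ at 5 of 21 sites (2, 9, 14, 19, 21), so p = 5/21 ≈ 0.238095.
d = −(3/4) ln(1 − 4p/3) = −0.75 ln(1 − 0.31746) = −0.75 ln(0.68254)
  = −0.75 × (-0.381934) = 0.286451 substitutions/site.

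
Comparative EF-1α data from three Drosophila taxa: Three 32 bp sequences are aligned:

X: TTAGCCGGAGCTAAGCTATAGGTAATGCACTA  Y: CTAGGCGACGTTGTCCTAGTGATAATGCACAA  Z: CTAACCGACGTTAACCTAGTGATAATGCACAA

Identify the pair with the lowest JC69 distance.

Y and Z

X–Y: 12/32 differ, p = 0.375, d = 0.520.
X–Z: 10/32 differ, p = 0.313, d = 0.404.
Y–Z: 4/32 differ, p = 0.125, d = 0.137.
The smallest distance is between Y and Z.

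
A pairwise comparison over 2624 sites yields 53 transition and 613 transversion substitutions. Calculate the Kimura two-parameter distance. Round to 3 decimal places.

P = 53/2624 ≈ 0.020198 and Q = 613/2624 ≈ 0.233613.
Under the Kimura two-parameter model, d = −½ ln(1 − 2P − Q) − ¼ ln(1 − 2Q).
1 − 2P − Q = 0.725991, giving −½ ln(0.725991) = 0.160109.
1 − 2Q = 0.532774, giving −¼ ln(0.532774) = 0.157414.
d = 0.160109 + 0.157414 = 0.317523.

0.318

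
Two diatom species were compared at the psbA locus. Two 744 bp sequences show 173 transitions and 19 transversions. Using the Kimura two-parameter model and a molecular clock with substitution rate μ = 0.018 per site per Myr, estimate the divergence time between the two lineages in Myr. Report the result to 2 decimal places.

9.73

P = 173/744 ≈ 0.232527 and Q = 19/744 ≈ 0.025538.
Under the Kimura two-parameter model, d = −½ ln(1 − 2P − Q) − ¼ ln(1 − 2Q).
1 − 2P − Q = 0.509408, giving −½ ln(0.509408) = 0.337253.
1 − 2Q = 0.948924, giving −¼ ln(0.948924) = 0.013107.
d = 0.337253 + 0.013107 = 0.350360.
Under a molecular clock d = 2μt, so t = d/(2μ) = 0.350360 / (2 × 0.018) = 9.73 Myr.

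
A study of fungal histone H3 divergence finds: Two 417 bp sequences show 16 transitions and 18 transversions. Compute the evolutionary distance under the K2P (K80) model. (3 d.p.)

0.086

P = 16/417 ≈ 0.038369 and Q = 18/417 ≈ 0.043165.
Under the Kimura two-parameter model, d = −½ ln(1 − 2P − Q) − ¼ ln(1 − 2Q).
1 − 2P − Q = 0.880097, giving −½ ln(0.880097) = 0.063862.
1 − 2Q = 0.91367, giving −¼ ln(0.91367) = 0.022571.
d = 0.063862 + 0.022571 = 0.086433.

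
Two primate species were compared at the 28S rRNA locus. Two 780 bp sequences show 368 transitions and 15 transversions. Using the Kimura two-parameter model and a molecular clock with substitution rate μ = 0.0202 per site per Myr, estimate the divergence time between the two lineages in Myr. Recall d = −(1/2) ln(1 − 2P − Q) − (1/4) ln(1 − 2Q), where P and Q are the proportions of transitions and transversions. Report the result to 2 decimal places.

P = 368/780 ≈ 0.471795 and Q = 15/780 ≈ 0.019231.
Under the Kimura two-parameter model, d = −½ ln(1 − 2P − Q) − ¼ ln(1 − 2Q).
1 − 2P − Q = 0.037179, giving −½ ln(0.037179) = 1.646006.
1 − 2Q = 0.961538, giving −¼ ln(0.961538) = 0.009805.
d = 1.646006 + 0.009805 = 1.655811.
Under a molecular clock d = 2μt, so t = d/(2μ) = 1.655811 / (2 × 0.0202) = 40.99 Myr.

40.99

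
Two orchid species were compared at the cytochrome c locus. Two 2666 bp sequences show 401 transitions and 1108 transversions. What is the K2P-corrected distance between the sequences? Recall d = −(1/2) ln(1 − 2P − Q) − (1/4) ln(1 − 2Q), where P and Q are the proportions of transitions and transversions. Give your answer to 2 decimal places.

P = 401/2666 ≈ 0.150413 and Q = 1108/2666 ≈ 0.415604.
Under the Kimura two-parameter model, d = −½ ln(1 − 2P − Q) − ¼ ln(1 − 2Q).
1 − 2P − Q = 0.28357, giving −½ ln(0.28357) = 0.630148.
1 − 2Q = 0.168792, giving −¼ ln(0.168792) = 0.444772.
d = 0.630148 + 0.444772 = 1.074920.

1.07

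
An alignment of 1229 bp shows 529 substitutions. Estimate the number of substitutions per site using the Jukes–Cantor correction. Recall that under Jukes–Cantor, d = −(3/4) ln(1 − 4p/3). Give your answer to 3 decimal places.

0.640

p = 529/1229 ≈ 0.430431.
d = −(3/4) ln(1 − 4p/3) = −0.75 ln(1 − 0.573908) = −0.75 ln(0.426092)
  = −0.75 × (-0.853100) = 0.639825 substitutions/site.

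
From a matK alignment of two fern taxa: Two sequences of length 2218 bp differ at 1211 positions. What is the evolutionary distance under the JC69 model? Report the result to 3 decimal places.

p = 1211/2218 ≈ 0.545987.
d = −(3/4) ln(1 − 4p/3) = −0.75 ln(1 − 0.727983) = −0.75 ln(0.272017)
  = −0.75 × (-1.301891) = 0.976418 substitutions/site.

0.976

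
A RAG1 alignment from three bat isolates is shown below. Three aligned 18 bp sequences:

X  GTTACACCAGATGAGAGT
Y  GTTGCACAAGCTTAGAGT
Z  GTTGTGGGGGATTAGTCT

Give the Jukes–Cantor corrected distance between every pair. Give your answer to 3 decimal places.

d(X,Y) = 0.264, d(X,Z) = 0.824, d(Y,Z) = 0.673

X–Y: 4/18 sites differ → p ≈ 0.222222, d = −0.75 ln(1 − 0.296296) = 0.263548 ≈ 0.264.
X–Z: 9/18 sites differ → p = 0.5, d = −0.75 ln(1 − 0.666667) = 0.823960 ≈ 0.824.
Y–Z: 8/18 sites differ → p ≈ 0.444444, d = −0.75 ln(1 − 0.592592) = 0.673455 ≈ 0.673.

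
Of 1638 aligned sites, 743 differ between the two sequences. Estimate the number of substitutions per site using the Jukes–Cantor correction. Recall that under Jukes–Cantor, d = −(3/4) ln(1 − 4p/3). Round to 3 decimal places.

0.696

p = 743/1638 ≈ 0.453602.
d = −(3/4) ln(1 − 4p/3) = −0.75 ln(1 − 0.604803) = −0.75 ln(0.395197)
  = −0.75 × (-0.928371) = 0.696278 substitutions/site.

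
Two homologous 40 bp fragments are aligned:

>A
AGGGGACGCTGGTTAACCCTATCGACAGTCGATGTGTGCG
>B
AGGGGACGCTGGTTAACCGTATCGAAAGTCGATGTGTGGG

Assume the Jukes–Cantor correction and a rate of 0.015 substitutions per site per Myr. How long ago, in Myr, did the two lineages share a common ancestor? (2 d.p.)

2.63

The sequences differ at 3 of 40 sites (19, 26, 39), so p = 3/40 = 0.075.
d = −(3/4) ln(1 − 4p/3) = −0.75 ln(1 − 0.1) = −0.75 ln(0.9)
  = −0.75 × (-0.105361) = 0.079021 substitutions/site.
Under a molecular clock d = 2μt, so t = d/(2μ) = 0.079021 / (2 × 0.015) = 2.63 Myr.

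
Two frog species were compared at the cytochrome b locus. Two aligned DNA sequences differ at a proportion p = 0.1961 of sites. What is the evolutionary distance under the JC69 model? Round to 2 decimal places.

0.23

d = −(3/4) ln(1 − 4p/3) = −0.75 ln(1 − 0.261467) = −0.75 ln(0.738533)
  = −0.75 × (-0.303089) = 0.227317 substitutions/site.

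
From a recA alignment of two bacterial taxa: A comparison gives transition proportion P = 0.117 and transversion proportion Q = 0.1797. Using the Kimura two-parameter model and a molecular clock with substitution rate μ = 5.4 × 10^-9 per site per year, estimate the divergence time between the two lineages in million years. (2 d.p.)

35.03

Under the Kimura two-parameter model, d = −½ ln(1 − 2P − Q) − ¼ ln(1 − 2Q).
1 − 2P − Q = 0.5863, giving −½ ln(0.5863) = 0.266962.
1 − 2Q = 0.6406, giving −¼ ln(0.6406) = 0.111338.
d = 0.266962 + 0.111338 = 0.378300.
Under a molecular clock d = 2μt, so t = d/(2μ) = 0.378300 / (2 × 5.4 × 10^-9) = 35.03 million years.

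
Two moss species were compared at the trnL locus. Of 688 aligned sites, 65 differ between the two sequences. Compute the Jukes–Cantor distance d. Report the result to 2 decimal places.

p = 65/688 ≈ 0.094477.
d = −(3/4) ln(1 − 4p/3) = −0.75 ln(1 − 0.125969) = −0.75 ln(0.874031)
  = −0.75 × (-0.134639) = 0.100979 substitutions/site.

0.10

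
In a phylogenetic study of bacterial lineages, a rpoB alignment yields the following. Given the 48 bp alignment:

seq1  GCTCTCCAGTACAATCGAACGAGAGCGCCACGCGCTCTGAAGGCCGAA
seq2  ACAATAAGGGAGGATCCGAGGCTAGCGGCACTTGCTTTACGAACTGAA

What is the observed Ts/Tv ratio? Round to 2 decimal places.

Transitions are A↔G and C↔T; transversions are all other mismatches.
Transitions: 11. Transversions: 13.
R = 11/13 = 0.846153… ≈ 0.85 (to 2 d.p.).

0.85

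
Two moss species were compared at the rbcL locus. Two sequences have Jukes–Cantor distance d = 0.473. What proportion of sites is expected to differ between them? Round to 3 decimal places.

0.351

p = (3/4)(1 − e^(−4d/3)) = 0.75 × (1 − e^(-0.630667)) = 0.75 × (1 − 0.532237) = 0.350822.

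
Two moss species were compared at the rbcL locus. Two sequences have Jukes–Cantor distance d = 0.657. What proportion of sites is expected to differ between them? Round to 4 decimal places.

p = (3/4)(1 − e^(−4d/3)) = 0.75 × (1 − e^(-0.876)) = 0.75 × (1 − 0.416445) = 0.437666.

0.4377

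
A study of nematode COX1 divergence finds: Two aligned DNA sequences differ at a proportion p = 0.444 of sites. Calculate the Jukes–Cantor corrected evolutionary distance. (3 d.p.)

d = −(3/4) ln(1 − 4p/3) = −0.75 ln(1 − 0.592) = −0.75 ln(0.408)
  = −0.75 × (-0.896488) = 0.672366 substitutions/site.

0.672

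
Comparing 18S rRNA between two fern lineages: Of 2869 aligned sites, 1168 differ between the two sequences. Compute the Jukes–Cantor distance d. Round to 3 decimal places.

0.587

p = 1168/2869 ≈ 0.40711.
d = −(3/4) ln(1 − 4p/3) = −0.75 ln(1 − 0.542813) = −0.75 ln(0.457187)
  = −0.75 × (-0.782663) = 0.586997 substitutions/site.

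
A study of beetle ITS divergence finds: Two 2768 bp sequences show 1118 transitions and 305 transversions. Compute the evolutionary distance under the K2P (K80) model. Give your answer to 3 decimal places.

P = 1118/2768 ≈ 0.403902 and Q = 305/2768 ≈ 0.110188.
Under the Kimura two-parameter model, d = −½ ln(1 − 2P − Q) − ¼ ln(1 − 2Q).
1 − 2P − Q = 0.082008, giving −½ ln(0.082008) = 1.250469.
1 − 2Q = 0.779624, giving −¼ ln(0.779624) = 0.062236.
d = 1.250469 + 0.062236 = 1.312705.

1.313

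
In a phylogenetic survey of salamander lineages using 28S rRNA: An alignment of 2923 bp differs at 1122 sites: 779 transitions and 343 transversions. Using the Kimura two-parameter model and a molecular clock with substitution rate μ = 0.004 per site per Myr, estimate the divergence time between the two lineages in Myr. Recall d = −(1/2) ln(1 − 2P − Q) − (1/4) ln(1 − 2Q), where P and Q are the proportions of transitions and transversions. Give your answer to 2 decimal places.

74.04

P = 779/2923 ≈ 0.266507 and Q = 343/2923 ≈ 0.117345.
Under the Kimura two-parameter model, d = −½ ln(1 − 2P − Q) − ¼ ln(1 − 2Q).
1 − 2P − Q = 0.349641, giving −½ ln(0.349641) = 0.525424.
1 − 2Q = 0.76531, giving −¼ ln(0.76531) = 0.066869.
d = 0.525424 + 0.066869 = 0.592293.
Under a molecular clock d = 2μt, so t = d/(2μ) = 0.592293 / (2 × 0.004) = 74.04 Myr.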